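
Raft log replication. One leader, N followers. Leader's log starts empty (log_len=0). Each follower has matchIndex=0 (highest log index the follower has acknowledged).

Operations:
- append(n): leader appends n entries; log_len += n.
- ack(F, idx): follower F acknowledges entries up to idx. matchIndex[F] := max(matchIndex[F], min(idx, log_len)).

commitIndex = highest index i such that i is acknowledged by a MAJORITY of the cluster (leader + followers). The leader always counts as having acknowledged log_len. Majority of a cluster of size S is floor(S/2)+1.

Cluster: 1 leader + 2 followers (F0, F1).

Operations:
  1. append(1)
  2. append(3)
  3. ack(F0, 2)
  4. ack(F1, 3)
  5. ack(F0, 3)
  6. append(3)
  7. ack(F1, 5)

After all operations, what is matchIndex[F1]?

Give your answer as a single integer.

Op 1: append 1 -> log_len=1
Op 2: append 3 -> log_len=4
Op 3: F0 acks idx 2 -> match: F0=2 F1=0; commitIndex=2
Op 4: F1 acks idx 3 -> match: F0=2 F1=3; commitIndex=3
Op 5: F0 acks idx 3 -> match: F0=3 F1=3; commitIndex=3
Op 6: append 3 -> log_len=7
Op 7: F1 acks idx 5 -> match: F0=3 F1=5; commitIndex=5

Answer: 5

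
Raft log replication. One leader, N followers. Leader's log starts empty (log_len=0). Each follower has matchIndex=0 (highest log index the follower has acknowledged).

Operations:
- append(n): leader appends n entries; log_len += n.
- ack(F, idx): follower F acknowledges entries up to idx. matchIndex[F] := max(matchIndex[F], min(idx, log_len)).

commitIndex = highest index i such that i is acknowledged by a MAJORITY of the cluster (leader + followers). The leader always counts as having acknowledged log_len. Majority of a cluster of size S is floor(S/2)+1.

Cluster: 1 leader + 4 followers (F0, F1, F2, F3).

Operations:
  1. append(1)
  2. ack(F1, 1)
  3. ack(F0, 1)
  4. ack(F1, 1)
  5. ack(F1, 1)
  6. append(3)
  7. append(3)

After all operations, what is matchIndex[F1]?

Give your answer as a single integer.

Op 1: append 1 -> log_len=1
Op 2: F1 acks idx 1 -> match: F0=0 F1=1 F2=0 F3=0; commitIndex=0
Op 3: F0 acks idx 1 -> match: F0=1 F1=1 F2=0 F3=0; commitIndex=1
Op 4: F1 acks idx 1 -> match: F0=1 F1=1 F2=0 F3=0; commitIndex=1
Op 5: F1 acks idx 1 -> match: F0=1 F1=1 F2=0 F3=0; commitIndex=1
Op 6: append 3 -> log_len=4
Op 7: append 3 -> log_len=7

Answer: 1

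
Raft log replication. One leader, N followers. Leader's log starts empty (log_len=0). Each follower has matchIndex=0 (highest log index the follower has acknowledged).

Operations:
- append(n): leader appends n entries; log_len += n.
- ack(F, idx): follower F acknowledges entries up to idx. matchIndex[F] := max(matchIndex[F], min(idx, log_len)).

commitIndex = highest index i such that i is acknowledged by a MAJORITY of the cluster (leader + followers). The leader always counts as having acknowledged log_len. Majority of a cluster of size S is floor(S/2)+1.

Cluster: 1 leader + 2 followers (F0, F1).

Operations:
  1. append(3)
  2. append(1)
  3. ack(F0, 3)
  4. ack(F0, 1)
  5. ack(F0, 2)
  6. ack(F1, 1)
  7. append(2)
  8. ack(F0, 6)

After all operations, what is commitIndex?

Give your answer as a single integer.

Answer: 6

Derivation:
Op 1: append 3 -> log_len=3
Op 2: append 1 -> log_len=4
Op 3: F0 acks idx 3 -> match: F0=3 F1=0; commitIndex=3
Op 4: F0 acks idx 1 -> match: F0=3 F1=0; commitIndex=3
Op 5: F0 acks idx 2 -> match: F0=3 F1=0; commitIndex=3
Op 6: F1 acks idx 1 -> match: F0=3 F1=1; commitIndex=3
Op 7: append 2 -> log_len=6
Op 8: F0 acks idx 6 -> match: F0=6 F1=1; commitIndex=6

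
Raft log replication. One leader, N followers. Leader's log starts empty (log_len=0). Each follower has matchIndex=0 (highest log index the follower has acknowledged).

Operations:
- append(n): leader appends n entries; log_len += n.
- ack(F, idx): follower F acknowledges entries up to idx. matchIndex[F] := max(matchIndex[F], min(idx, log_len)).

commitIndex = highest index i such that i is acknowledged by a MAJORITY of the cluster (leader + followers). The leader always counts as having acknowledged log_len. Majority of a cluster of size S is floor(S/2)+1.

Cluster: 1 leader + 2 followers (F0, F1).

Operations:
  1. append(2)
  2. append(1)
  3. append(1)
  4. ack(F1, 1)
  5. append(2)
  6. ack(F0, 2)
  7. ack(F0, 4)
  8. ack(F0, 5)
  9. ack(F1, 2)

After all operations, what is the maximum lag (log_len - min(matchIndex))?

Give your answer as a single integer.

Op 1: append 2 -> log_len=2
Op 2: append 1 -> log_len=3
Op 3: append 1 -> log_len=4
Op 4: F1 acks idx 1 -> match: F0=0 F1=1; commitIndex=1
Op 5: append 2 -> log_len=6
Op 6: F0 acks idx 2 -> match: F0=2 F1=1; commitIndex=2
Op 7: F0 acks idx 4 -> match: F0=4 F1=1; commitIndex=4
Op 8: F0 acks idx 5 -> match: F0=5 F1=1; commitIndex=5
Op 9: F1 acks idx 2 -> match: F0=5 F1=2; commitIndex=5

Answer: 4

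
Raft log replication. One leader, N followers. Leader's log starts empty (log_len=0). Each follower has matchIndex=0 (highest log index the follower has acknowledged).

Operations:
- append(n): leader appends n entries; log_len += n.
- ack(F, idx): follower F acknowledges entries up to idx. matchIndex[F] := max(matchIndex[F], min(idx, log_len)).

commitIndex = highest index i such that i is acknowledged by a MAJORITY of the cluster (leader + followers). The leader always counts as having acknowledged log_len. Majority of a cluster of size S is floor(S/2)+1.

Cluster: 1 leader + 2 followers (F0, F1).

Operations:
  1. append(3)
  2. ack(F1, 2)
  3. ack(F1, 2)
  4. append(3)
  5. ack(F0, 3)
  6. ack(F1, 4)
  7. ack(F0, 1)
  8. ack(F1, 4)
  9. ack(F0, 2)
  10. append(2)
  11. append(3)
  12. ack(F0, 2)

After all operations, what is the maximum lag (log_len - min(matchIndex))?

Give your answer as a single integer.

Op 1: append 3 -> log_len=3
Op 2: F1 acks idx 2 -> match: F0=0 F1=2; commitIndex=2
Op 3: F1 acks idx 2 -> match: F0=0 F1=2; commitIndex=2
Op 4: append 3 -> log_len=6
Op 5: F0 acks idx 3 -> match: F0=3 F1=2; commitIndex=3
Op 6: F1 acks idx 4 -> match: F0=3 F1=4; commitIndex=4
Op 7: F0 acks idx 1 -> match: F0=3 F1=4; commitIndex=4
Op 8: F1 acks idx 4 -> match: F0=3 F1=4; commitIndex=4
Op 9: F0 acks idx 2 -> match: F0=3 F1=4; commitIndex=4
Op 10: append 2 -> log_len=8
Op 11: append 3 -> log_len=11
Op 12: F0 acks idx 2 -> match: F0=3 F1=4; commitIndex=4

Answer: 8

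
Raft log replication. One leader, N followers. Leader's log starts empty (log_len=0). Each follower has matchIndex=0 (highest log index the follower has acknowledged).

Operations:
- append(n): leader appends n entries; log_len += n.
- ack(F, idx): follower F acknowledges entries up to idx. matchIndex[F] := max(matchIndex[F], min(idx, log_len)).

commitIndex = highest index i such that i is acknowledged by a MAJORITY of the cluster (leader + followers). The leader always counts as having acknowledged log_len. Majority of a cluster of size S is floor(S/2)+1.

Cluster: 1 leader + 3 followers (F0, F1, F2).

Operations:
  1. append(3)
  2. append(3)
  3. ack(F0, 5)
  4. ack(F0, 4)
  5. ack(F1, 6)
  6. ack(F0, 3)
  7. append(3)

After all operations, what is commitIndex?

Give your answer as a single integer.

Op 1: append 3 -> log_len=3
Op 2: append 3 -> log_len=6
Op 3: F0 acks idx 5 -> match: F0=5 F1=0 F2=0; commitIndex=0
Op 4: F0 acks idx 4 -> match: F0=5 F1=0 F2=0; commitIndex=0
Op 5: F1 acks idx 6 -> match: F0=5 F1=6 F2=0; commitIndex=5
Op 6: F0 acks idx 3 -> match: F0=5 F1=6 F2=0; commitIndex=5
Op 7: append 3 -> log_len=9

Answer: 5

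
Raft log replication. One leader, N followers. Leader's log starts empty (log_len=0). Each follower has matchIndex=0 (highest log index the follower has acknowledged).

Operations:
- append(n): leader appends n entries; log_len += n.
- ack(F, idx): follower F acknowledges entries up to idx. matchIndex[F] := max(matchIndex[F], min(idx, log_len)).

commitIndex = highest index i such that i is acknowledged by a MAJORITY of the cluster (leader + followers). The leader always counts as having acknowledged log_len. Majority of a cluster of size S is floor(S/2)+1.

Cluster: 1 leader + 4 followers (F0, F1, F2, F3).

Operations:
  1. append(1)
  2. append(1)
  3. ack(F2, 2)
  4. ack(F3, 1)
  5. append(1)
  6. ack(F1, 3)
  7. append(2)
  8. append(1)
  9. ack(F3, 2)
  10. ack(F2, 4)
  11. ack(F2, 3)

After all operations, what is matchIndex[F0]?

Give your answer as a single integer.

Op 1: append 1 -> log_len=1
Op 2: append 1 -> log_len=2
Op 3: F2 acks idx 2 -> match: F0=0 F1=0 F2=2 F3=0; commitIndex=0
Op 4: F3 acks idx 1 -> match: F0=0 F1=0 F2=2 F3=1; commitIndex=1
Op 5: append 1 -> log_len=3
Op 6: F1 acks idx 3 -> match: F0=0 F1=3 F2=2 F3=1; commitIndex=2
Op 7: append 2 -> log_len=5
Op 8: append 1 -> log_len=6
Op 9: F3 acks idx 2 -> match: F0=0 F1=3 F2=2 F3=2; commitIndex=2
Op 10: F2 acks idx 4 -> match: F0=0 F1=3 F2=4 F3=2; commitIndex=3
Op 11: F2 acks idx 3 -> match: F0=0 F1=3 F2=4 F3=2; commitIndex=3

Answer: 0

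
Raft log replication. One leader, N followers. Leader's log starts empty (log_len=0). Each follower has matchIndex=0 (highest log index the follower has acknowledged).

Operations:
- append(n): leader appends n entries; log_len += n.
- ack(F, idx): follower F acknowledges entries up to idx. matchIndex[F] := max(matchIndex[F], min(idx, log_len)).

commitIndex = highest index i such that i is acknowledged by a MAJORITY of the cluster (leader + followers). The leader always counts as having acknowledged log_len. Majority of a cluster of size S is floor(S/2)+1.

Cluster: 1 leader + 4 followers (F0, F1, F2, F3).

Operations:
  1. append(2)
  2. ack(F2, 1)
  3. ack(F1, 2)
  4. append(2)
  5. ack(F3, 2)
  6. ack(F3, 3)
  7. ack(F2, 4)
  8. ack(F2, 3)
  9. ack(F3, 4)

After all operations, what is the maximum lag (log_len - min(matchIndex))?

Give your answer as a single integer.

Answer: 4

Derivation:
Op 1: append 2 -> log_len=2
Op 2: F2 acks idx 1 -> match: F0=0 F1=0 F2=1 F3=0; commitIndex=0
Op 3: F1 acks idx 2 -> match: F0=0 F1=2 F2=1 F3=0; commitIndex=1
Op 4: append 2 -> log_len=4
Op 5: F3 acks idx 2 -> match: F0=0 F1=2 F2=1 F3=2; commitIndex=2
Op 6: F3 acks idx 3 -> match: F0=0 F1=2 F2=1 F3=3; commitIndex=2
Op 7: F2 acks idx 4 -> match: F0=0 F1=2 F2=4 F3=3; commitIndex=3
Op 8: F2 acks idx 3 -> match: F0=0 F1=2 F2=4 F3=3; commitIndex=3
Op 9: F3 acks idx 4 -> match: F0=0 F1=2 F2=4 F3=4; commitIndex=4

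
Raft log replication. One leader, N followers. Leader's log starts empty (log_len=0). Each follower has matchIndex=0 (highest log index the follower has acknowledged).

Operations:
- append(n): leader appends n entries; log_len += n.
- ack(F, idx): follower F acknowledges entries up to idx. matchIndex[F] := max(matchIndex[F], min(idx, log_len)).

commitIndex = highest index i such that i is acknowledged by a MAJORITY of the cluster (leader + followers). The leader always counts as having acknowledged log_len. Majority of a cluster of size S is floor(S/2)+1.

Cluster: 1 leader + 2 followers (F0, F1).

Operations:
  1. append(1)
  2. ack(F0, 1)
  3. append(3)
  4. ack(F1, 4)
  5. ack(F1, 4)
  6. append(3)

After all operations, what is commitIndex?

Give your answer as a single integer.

Answer: 4

Derivation:
Op 1: append 1 -> log_len=1
Op 2: F0 acks idx 1 -> match: F0=1 F1=0; commitIndex=1
Op 3: append 3 -> log_len=4
Op 4: F1 acks idx 4 -> match: F0=1 F1=4; commitIndex=4
Op 5: F1 acks idx 4 -> match: F0=1 F1=4; commitIndex=4
Op 6: append 3 -> log_len=7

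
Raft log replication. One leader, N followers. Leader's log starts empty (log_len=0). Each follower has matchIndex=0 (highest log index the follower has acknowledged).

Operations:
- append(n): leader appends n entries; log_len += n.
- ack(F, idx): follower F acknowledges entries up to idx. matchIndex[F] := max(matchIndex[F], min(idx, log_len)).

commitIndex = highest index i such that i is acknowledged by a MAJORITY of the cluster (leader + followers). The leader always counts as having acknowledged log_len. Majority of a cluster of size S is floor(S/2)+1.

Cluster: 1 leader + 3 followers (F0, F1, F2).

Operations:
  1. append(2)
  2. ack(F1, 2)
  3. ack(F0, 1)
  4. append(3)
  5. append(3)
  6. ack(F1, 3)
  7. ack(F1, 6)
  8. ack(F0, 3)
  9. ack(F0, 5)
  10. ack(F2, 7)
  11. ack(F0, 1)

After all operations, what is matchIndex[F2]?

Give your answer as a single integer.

Op 1: append 2 -> log_len=2
Op 2: F1 acks idx 2 -> match: F0=0 F1=2 F2=0; commitIndex=0
Op 3: F0 acks idx 1 -> match: F0=1 F1=2 F2=0; commitIndex=1
Op 4: append 3 -> log_len=5
Op 5: append 3 -> log_len=8
Op 6: F1 acks idx 3 -> match: F0=1 F1=3 F2=0; commitIndex=1
Op 7: F1 acks idx 6 -> match: F0=1 F1=6 F2=0; commitIndex=1
Op 8: F0 acks idx 3 -> match: F0=3 F1=6 F2=0; commitIndex=3
Op 9: F0 acks idx 5 -> match: F0=5 F1=6 F2=0; commitIndex=5
Op 10: F2 acks idx 7 -> match: F0=5 F1=6 F2=7; commitIndex=6
Op 11: F0 acks idx 1 -> match: F0=5 F1=6 F2=7; commitIndex=6

Answer: 7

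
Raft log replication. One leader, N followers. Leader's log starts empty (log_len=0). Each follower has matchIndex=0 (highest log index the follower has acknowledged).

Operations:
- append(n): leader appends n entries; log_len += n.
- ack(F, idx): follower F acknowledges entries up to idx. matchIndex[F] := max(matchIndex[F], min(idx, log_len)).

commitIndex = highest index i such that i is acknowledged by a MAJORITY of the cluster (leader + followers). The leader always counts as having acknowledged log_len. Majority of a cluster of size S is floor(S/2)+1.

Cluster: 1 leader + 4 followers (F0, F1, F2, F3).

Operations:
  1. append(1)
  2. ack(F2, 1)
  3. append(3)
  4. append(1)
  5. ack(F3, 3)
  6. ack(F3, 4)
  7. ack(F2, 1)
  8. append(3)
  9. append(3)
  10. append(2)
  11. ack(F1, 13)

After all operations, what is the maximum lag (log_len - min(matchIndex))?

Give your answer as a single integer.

Op 1: append 1 -> log_len=1
Op 2: F2 acks idx 1 -> match: F0=0 F1=0 F2=1 F3=0; commitIndex=0
Op 3: append 3 -> log_len=4
Op 4: append 1 -> log_len=5
Op 5: F3 acks idx 3 -> match: F0=0 F1=0 F2=1 F3=3; commitIndex=1
Op 6: F3 acks idx 4 -> match: F0=0 F1=0 F2=1 F3=4; commitIndex=1
Op 7: F2 acks idx 1 -> match: F0=0 F1=0 F2=1 F3=4; commitIndex=1
Op 8: append 3 -> log_len=8
Op 9: append 3 -> log_len=11
Op 10: append 2 -> log_len=13
Op 11: F1 acks idx 13 -> match: F0=0 F1=13 F2=1 F3=4; commitIndex=4

Answer: 13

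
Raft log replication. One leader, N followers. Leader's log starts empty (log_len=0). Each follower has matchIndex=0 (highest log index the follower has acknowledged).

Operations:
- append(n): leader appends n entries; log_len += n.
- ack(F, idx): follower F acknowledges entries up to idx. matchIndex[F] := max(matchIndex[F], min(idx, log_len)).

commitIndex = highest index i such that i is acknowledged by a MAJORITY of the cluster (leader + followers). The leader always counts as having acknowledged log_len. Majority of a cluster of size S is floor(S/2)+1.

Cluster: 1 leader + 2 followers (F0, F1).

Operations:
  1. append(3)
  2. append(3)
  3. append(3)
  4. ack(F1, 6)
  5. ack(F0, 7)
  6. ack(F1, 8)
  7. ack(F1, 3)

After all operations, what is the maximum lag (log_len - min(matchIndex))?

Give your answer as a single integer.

Op 1: append 3 -> log_len=3
Op 2: append 3 -> log_len=6
Op 3: append 3 -> log_len=9
Op 4: F1 acks idx 6 -> match: F0=0 F1=6; commitIndex=6
Op 5: F0 acks idx 7 -> match: F0=7 F1=6; commitIndex=7
Op 6: F1 acks idx 8 -> match: F0=7 F1=8; commitIndex=8
Op 7: F1 acks idx 3 -> match: F0=7 F1=8; commitIndex=8

Answer: 2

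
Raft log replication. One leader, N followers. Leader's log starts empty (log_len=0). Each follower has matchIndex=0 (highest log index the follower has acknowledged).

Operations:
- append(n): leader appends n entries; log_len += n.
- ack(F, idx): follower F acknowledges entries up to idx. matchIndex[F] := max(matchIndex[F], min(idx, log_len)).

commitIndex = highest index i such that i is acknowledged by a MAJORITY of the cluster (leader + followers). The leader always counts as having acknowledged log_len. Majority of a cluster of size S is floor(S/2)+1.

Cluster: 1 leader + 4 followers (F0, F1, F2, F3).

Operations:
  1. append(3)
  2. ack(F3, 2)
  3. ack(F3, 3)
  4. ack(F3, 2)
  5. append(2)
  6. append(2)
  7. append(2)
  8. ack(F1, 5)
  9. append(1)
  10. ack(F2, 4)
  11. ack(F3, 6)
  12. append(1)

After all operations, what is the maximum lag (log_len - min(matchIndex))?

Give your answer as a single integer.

Op 1: append 3 -> log_len=3
Op 2: F3 acks idx 2 -> match: F0=0 F1=0 F2=0 F3=2; commitIndex=0
Op 3: F3 acks idx 3 -> match: F0=0 F1=0 F2=0 F3=3; commitIndex=0
Op 4: F3 acks idx 2 -> match: F0=0 F1=0 F2=0 F3=3; commitIndex=0
Op 5: append 2 -> log_len=5
Op 6: append 2 -> log_len=7
Op 7: append 2 -> log_len=9
Op 8: F1 acks idx 5 -> match: F0=0 F1=5 F2=0 F3=3; commitIndex=3
Op 9: append 1 -> log_len=10
Op 10: F2 acks idx 4 -> match: F0=0 F1=5 F2=4 F3=3; commitIndex=4
Op 11: F3 acks idx 6 -> match: F0=0 F1=5 F2=4 F3=6; commitIndex=5
Op 12: append 1 -> log_len=11

Answer: 11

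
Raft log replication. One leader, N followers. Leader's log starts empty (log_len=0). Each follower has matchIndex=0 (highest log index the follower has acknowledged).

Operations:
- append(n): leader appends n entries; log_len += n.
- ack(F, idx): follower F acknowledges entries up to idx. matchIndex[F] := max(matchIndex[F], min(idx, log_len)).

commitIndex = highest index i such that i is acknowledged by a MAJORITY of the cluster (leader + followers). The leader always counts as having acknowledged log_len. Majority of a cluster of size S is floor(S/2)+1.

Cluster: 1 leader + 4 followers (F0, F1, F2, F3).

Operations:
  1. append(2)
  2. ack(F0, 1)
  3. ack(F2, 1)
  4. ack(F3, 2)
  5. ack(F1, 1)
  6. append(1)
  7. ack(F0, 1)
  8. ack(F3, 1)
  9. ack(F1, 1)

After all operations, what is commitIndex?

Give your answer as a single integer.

Answer: 1

Derivation:
Op 1: append 2 -> log_len=2
Op 2: F0 acks idx 1 -> match: F0=1 F1=0 F2=0 F3=0; commitIndex=0
Op 3: F2 acks idx 1 -> match: F0=1 F1=0 F2=1 F3=0; commitIndex=1
Op 4: F3 acks idx 2 -> match: F0=1 F1=0 F2=1 F3=2; commitIndex=1
Op 5: F1 acks idx 1 -> match: F0=1 F1=1 F2=1 F3=2; commitIndex=1
Op 6: append 1 -> log_len=3
Op 7: F0 acks idx 1 -> match: F0=1 F1=1 F2=1 F3=2; commitIndex=1
Op 8: F3 acks idx 1 -> match: F0=1 F1=1 F2=1 F3=2; commitIndex=1
Op 9: F1 acks idx 1 -> match: F0=1 F1=1 F2=1 F3=2; commitIndex=1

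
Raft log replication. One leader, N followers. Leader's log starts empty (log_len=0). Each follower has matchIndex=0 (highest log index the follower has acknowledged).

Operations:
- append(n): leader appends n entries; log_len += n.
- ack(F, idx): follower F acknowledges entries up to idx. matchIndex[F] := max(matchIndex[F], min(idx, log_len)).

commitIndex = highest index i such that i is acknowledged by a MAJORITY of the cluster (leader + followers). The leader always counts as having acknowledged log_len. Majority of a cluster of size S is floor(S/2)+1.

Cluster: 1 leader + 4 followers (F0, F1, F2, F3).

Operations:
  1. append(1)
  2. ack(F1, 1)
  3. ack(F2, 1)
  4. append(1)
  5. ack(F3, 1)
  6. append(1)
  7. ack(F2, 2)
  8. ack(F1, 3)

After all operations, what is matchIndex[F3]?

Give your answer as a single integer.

Answer: 1

Derivation:
Op 1: append 1 -> log_len=1
Op 2: F1 acks idx 1 -> match: F0=0 F1=1 F2=0 F3=0; commitIndex=0
Op 3: F2 acks idx 1 -> match: F0=0 F1=1 F2=1 F3=0; commitIndex=1
Op 4: append 1 -> log_len=2
Op 5: F3 acks idx 1 -> match: F0=0 F1=1 F2=1 F3=1; commitIndex=1
Op 6: append 1 -> log_len=3
Op 7: F2 acks idx 2 -> match: F0=0 F1=1 F2=2 F3=1; commitIndex=1
Op 8: F1 acks idx 3 -> match: F0=0 F1=3 F2=2 F3=1; commitIndex=2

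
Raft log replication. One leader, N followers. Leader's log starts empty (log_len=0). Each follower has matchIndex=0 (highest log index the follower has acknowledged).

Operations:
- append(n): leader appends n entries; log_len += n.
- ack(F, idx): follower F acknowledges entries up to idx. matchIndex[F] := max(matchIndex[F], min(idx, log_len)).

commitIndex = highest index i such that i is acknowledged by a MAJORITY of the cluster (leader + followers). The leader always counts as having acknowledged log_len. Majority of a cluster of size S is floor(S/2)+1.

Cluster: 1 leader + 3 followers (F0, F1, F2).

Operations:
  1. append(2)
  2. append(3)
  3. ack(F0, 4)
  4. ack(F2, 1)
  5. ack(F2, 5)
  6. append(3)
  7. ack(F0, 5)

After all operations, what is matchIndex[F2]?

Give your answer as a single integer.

Op 1: append 2 -> log_len=2
Op 2: append 3 -> log_len=5
Op 3: F0 acks idx 4 -> match: F0=4 F1=0 F2=0; commitIndex=0
Op 4: F2 acks idx 1 -> match: F0=4 F1=0 F2=1; commitIndex=1
Op 5: F2 acks idx 5 -> match: F0=4 F1=0 F2=5; commitIndex=4
Op 6: append 3 -> log_len=8
Op 7: F0 acks idx 5 -> match: F0=5 F1=0 F2=5; commitIndex=5

Answer: 5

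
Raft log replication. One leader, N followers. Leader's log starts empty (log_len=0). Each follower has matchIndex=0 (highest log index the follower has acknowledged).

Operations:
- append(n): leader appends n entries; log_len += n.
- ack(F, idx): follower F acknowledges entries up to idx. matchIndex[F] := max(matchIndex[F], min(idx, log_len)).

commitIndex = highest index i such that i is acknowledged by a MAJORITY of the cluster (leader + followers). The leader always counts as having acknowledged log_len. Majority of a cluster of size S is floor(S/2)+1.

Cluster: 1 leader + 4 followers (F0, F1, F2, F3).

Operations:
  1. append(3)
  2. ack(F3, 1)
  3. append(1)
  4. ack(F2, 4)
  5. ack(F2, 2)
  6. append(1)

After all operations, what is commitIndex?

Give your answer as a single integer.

Op 1: append 3 -> log_len=3
Op 2: F3 acks idx 1 -> match: F0=0 F1=0 F2=0 F3=1; commitIndex=0
Op 3: append 1 -> log_len=4
Op 4: F2 acks idx 4 -> match: F0=0 F1=0 F2=4 F3=1; commitIndex=1
Op 5: F2 acks idx 2 -> match: F0=0 F1=0 F2=4 F3=1; commitIndex=1
Op 6: append 1 -> log_len=5

Answer: 1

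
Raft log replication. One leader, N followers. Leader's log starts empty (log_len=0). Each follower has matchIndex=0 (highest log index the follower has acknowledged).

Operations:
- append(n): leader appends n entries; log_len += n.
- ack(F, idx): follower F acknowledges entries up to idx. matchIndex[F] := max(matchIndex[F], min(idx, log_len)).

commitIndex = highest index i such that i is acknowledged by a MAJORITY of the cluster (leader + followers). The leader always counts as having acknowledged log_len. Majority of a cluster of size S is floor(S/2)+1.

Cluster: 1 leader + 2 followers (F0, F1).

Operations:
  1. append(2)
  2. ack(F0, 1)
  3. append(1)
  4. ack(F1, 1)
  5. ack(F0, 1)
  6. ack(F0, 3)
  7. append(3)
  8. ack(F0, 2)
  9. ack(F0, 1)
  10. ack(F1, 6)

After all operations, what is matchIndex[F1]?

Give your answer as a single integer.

Op 1: append 2 -> log_len=2
Op 2: F0 acks idx 1 -> match: F0=1 F1=0; commitIndex=1
Op 3: append 1 -> log_len=3
Op 4: F1 acks idx 1 -> match: F0=1 F1=1; commitIndex=1
Op 5: F0 acks idx 1 -> match: F0=1 F1=1; commitIndex=1
Op 6: F0 acks idx 3 -> match: F0=3 F1=1; commitIndex=3
Op 7: append 3 -> log_len=6
Op 8: F0 acks idx 2 -> match: F0=3 F1=1; commitIndex=3
Op 9: F0 acks idx 1 -> match: F0=3 F1=1; commitIndex=3
Op 10: F1 acks idx 6 -> match: F0=3 F1=6; commitIndex=6

Answer: 6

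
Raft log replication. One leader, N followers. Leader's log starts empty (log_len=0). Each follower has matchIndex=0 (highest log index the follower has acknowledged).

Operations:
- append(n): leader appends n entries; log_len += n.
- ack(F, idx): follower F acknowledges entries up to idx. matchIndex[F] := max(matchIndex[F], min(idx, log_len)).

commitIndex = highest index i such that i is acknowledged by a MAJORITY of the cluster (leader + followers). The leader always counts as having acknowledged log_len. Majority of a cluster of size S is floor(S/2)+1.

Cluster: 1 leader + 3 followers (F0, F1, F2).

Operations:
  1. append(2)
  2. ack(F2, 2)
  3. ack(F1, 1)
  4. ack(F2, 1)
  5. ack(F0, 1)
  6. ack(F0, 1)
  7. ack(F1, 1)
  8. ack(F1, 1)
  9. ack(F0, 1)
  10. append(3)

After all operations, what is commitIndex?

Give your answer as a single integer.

Answer: 1

Derivation:
Op 1: append 2 -> log_len=2
Op 2: F2 acks idx 2 -> match: F0=0 F1=0 F2=2; commitIndex=0
Op 3: F1 acks idx 1 -> match: F0=0 F1=1 F2=2; commitIndex=1
Op 4: F2 acks idx 1 -> match: F0=0 F1=1 F2=2; commitIndex=1
Op 5: F0 acks idx 1 -> match: F0=1 F1=1 F2=2; commitIndex=1
Op 6: F0 acks idx 1 -> match: F0=1 F1=1 F2=2; commitIndex=1
Op 7: F1 acks idx 1 -> match: F0=1 F1=1 F2=2; commitIndex=1
Op 8: F1 acks idx 1 -> match: F0=1 F1=1 F2=2; commitIndex=1
Op 9: F0 acks idx 1 -> match: F0=1 F1=1 F2=2; commitIndex=1
Op 10: append 3 -> log_len=5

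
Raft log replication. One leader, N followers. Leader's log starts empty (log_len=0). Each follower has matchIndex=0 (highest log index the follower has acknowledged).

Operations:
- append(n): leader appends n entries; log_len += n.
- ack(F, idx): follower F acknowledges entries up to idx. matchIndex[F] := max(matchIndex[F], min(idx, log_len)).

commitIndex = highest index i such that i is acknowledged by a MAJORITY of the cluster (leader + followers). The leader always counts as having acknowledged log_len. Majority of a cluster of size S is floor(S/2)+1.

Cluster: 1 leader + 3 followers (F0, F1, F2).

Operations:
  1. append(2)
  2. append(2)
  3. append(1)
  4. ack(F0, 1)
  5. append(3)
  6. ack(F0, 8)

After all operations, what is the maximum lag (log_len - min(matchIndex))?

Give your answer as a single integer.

Op 1: append 2 -> log_len=2
Op 2: append 2 -> log_len=4
Op 3: append 1 -> log_len=5
Op 4: F0 acks idx 1 -> match: F0=1 F1=0 F2=0; commitIndex=0
Op 5: append 3 -> log_len=8
Op 6: F0 acks idx 8 -> match: F0=8 F1=0 F2=0; commitIndex=0

Answer: 8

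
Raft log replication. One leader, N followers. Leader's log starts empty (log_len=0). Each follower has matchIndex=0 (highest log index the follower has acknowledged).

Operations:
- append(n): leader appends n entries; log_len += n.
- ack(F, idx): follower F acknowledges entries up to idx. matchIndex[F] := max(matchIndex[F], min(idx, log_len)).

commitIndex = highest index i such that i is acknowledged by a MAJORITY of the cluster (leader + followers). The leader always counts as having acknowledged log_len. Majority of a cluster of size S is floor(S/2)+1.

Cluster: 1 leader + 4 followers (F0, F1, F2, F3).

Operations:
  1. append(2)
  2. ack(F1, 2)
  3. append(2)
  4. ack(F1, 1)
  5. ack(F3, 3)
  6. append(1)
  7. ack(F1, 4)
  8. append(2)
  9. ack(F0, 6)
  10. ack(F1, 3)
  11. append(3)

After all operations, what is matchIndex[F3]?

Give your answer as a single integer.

Answer: 3

Derivation:
Op 1: append 2 -> log_len=2
Op 2: F1 acks idx 2 -> match: F0=0 F1=2 F2=0 F3=0; commitIndex=0
Op 3: append 2 -> log_len=4
Op 4: F1 acks idx 1 -> match: F0=0 F1=2 F2=0 F3=0; commitIndex=0
Op 5: F3 acks idx 3 -> match: F0=0 F1=2 F2=0 F3=3; commitIndex=2
Op 6: append 1 -> log_len=5
Op 7: F1 acks idx 4 -> match: F0=0 F1=4 F2=0 F3=3; commitIndex=3
Op 8: append 2 -> log_len=7
Op 9: F0 acks idx 6 -> match: F0=6 F1=4 F2=0 F3=3; commitIndex=4
Op 10: F1 acks idx 3 -> match: F0=6 F1=4 F2=0 F3=3; commitIndex=4
Op 11: append 3 -> log_len=10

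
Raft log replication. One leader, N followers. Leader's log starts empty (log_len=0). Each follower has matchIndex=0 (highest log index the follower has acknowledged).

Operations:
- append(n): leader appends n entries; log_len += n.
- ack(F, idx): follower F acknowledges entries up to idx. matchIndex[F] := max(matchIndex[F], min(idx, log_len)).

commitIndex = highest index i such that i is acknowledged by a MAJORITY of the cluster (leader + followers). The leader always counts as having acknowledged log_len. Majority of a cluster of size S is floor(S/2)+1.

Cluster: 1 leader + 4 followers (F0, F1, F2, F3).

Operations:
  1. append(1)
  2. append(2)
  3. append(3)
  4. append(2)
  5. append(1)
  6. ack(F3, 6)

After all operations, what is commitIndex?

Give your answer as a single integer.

Answer: 0

Derivation:
Op 1: append 1 -> log_len=1
Op 2: append 2 -> log_len=3
Op 3: append 3 -> log_len=6
Op 4: append 2 -> log_len=8
Op 5: append 1 -> log_len=9
Op 6: F3 acks idx 6 -> match: F0=0 F1=0 F2=0 F3=6; commitIndex=0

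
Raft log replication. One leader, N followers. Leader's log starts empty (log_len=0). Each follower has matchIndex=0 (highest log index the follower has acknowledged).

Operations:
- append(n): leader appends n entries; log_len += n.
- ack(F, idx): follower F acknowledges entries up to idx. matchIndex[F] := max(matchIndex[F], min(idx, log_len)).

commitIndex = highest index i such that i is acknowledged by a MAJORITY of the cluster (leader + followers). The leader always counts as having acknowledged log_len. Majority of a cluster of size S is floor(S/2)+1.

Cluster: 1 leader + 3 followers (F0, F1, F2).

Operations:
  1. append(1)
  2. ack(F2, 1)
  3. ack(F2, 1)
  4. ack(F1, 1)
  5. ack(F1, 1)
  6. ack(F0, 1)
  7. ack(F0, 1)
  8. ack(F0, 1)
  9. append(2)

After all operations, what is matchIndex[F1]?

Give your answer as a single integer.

Answer: 1

Derivation:
Op 1: append 1 -> log_len=1
Op 2: F2 acks idx 1 -> match: F0=0 F1=0 F2=1; commitIndex=0
Op 3: F2 acks idx 1 -> match: F0=0 F1=0 F2=1; commitIndex=0
Op 4: F1 acks idx 1 -> match: F0=0 F1=1 F2=1; commitIndex=1
Op 5: F1 acks idx 1 -> match: F0=0 F1=1 F2=1; commitIndex=1
Op 6: F0 acks idx 1 -> match: F0=1 F1=1 F2=1; commitIndex=1
Op 7: F0 acks idx 1 -> match: F0=1 F1=1 F2=1; commitIndex=1
Op 8: F0 acks idx 1 -> match: F0=1 F1=1 F2=1; commitIndex=1
Op 9: append 2 -> log_len=3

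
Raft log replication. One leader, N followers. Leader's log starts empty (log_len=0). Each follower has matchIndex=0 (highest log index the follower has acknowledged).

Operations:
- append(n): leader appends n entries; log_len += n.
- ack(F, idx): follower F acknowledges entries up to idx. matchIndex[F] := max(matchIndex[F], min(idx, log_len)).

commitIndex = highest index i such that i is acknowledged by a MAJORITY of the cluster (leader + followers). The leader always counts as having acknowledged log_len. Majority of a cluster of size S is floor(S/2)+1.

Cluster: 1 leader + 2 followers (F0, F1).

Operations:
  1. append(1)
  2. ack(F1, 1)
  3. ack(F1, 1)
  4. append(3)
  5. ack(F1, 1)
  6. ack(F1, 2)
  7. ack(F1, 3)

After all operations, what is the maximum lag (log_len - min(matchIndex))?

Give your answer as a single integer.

Op 1: append 1 -> log_len=1
Op 2: F1 acks idx 1 -> match: F0=0 F1=1; commitIndex=1
Op 3: F1 acks idx 1 -> match: F0=0 F1=1; commitIndex=1
Op 4: append 3 -> log_len=4
Op 5: F1 acks idx 1 -> match: F0=0 F1=1; commitIndex=1
Op 6: F1 acks idx 2 -> match: F0=0 F1=2; commitIndex=2
Op 7: F1 acks idx 3 -> match: F0=0 F1=3; commitIndex=3

Answer: 4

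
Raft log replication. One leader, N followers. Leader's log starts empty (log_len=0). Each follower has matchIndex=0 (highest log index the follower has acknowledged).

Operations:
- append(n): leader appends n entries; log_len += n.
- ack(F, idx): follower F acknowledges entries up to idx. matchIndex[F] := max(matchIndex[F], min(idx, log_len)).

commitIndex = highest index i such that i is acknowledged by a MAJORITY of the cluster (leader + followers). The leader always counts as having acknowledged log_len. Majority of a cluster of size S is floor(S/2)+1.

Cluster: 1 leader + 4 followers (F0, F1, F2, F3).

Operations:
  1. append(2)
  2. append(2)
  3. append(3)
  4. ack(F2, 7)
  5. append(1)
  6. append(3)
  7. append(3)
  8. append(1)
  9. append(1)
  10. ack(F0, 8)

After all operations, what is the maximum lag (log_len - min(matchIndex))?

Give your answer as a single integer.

Answer: 16

Derivation:
Op 1: append 2 -> log_len=2
Op 2: append 2 -> log_len=4
Op 3: append 3 -> log_len=7
Op 4: F2 acks idx 7 -> match: F0=0 F1=0 F2=7 F3=0; commitIndex=0
Op 5: append 1 -> log_len=8
Op 6: append 3 -> log_len=11
Op 7: append 3 -> log_len=14
Op 8: append 1 -> log_len=15
Op 9: append 1 -> log_len=16
Op 10: F0 acks idx 8 -> match: F0=8 F1=0 F2=7 F3=0; commitIndex=7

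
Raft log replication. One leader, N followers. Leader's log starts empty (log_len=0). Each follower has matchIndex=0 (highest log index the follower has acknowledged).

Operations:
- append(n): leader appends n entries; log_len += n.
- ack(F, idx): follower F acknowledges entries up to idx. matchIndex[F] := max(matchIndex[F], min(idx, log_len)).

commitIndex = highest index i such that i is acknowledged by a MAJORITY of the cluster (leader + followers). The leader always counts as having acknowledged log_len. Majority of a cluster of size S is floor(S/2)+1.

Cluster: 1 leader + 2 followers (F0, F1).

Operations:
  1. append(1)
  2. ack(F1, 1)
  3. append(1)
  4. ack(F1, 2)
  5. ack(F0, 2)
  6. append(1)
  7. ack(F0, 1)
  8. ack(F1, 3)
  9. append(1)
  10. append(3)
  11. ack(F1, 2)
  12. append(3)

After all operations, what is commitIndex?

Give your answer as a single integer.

Op 1: append 1 -> log_len=1
Op 2: F1 acks idx 1 -> match: F0=0 F1=1; commitIndex=1
Op 3: append 1 -> log_len=2
Op 4: F1 acks idx 2 -> match: F0=0 F1=2; commitIndex=2
Op 5: F0 acks idx 2 -> match: F0=2 F1=2; commitIndex=2
Op 6: append 1 -> log_len=3
Op 7: F0 acks idx 1 -> match: F0=2 F1=2; commitIndex=2
Op 8: F1 acks idx 3 -> match: F0=2 F1=3; commitIndex=3
Op 9: append 1 -> log_len=4
Op 10: append 3 -> log_len=7
Op 11: F1 acks idx 2 -> match: F0=2 F1=3; commitIndex=3
Op 12: append 3 -> log_len=10

Answer: 3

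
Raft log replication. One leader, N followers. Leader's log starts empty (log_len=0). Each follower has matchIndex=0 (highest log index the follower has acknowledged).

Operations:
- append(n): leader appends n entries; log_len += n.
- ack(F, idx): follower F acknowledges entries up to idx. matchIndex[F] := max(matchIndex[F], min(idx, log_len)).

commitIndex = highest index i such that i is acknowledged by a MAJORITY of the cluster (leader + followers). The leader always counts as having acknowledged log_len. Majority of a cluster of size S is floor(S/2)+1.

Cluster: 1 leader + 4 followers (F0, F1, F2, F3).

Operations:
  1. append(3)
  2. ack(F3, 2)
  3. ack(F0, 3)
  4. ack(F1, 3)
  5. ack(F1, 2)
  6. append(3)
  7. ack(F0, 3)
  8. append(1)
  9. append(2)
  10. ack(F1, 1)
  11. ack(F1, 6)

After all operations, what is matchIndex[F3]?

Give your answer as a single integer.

Answer: 2

Derivation:
Op 1: append 3 -> log_len=3
Op 2: F3 acks idx 2 -> match: F0=0 F1=0 F2=0 F3=2; commitIndex=0
Op 3: F0 acks idx 3 -> match: F0=3 F1=0 F2=0 F3=2; commitIndex=2
Op 4: F1 acks idx 3 -> match: F0=3 F1=3 F2=0 F3=2; commitIndex=3
Op 5: F1 acks idx 2 -> match: F0=3 F1=3 F2=0 F3=2; commitIndex=3
Op 6: append 3 -> log_len=6
Op 7: F0 acks idx 3 -> match: F0=3 F1=3 F2=0 F3=2; commitIndex=3
Op 8: append 1 -> log_len=7
Op 9: append 2 -> log_len=9
Op 10: F1 acks idx 1 -> match: F0=3 F1=3 F2=0 F3=2; commitIndex=3
Op 11: F1 acks idx 6 -> match: F0=3 F1=6 F2=0 F3=2; commitIndex=3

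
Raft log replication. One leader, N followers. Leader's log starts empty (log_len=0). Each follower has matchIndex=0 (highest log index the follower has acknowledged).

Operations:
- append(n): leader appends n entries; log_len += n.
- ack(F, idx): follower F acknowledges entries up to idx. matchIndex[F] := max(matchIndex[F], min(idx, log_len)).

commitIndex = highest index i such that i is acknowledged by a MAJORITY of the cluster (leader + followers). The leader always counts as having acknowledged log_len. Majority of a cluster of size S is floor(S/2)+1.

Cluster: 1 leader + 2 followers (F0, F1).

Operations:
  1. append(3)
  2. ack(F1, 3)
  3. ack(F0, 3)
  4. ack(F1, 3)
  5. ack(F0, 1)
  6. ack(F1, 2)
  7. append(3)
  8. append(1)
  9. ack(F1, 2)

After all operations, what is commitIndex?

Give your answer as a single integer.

Op 1: append 3 -> log_len=3
Op 2: F1 acks idx 3 -> match: F0=0 F1=3; commitIndex=3
Op 3: F0 acks idx 3 -> match: F0=3 F1=3; commitIndex=3
Op 4: F1 acks idx 3 -> match: F0=3 F1=3; commitIndex=3
Op 5: F0 acks idx 1 -> match: F0=3 F1=3; commitIndex=3
Op 6: F1 acks idx 2 -> match: F0=3 F1=3; commitIndex=3
Op 7: append 3 -> log_len=6
Op 8: append 1 -> log_len=7
Op 9: F1 acks idx 2 -> match: F0=3 F1=3; commitIndex=3

Answer: 3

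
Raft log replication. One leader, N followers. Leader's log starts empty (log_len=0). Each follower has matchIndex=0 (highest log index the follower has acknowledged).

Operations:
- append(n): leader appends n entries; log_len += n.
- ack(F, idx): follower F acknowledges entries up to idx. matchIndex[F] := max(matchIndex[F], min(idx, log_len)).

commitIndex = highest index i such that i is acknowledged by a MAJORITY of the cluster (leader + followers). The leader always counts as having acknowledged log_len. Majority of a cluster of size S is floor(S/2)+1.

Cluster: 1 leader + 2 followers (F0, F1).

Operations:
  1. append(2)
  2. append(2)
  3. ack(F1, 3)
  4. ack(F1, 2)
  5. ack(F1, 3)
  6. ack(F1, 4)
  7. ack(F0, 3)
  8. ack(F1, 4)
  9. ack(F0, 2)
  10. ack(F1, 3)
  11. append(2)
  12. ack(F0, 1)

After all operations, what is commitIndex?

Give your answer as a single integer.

Answer: 4

Derivation:
Op 1: append 2 -> log_len=2
Op 2: append 2 -> log_len=4
Op 3: F1 acks idx 3 -> match: F0=0 F1=3; commitIndex=3
Op 4: F1 acks idx 2 -> match: F0=0 F1=3; commitIndex=3
Op 5: F1 acks idx 3 -> match: F0=0 F1=3; commitIndex=3
Op 6: F1 acks idx 4 -> match: F0=0 F1=4; commitIndex=4
Op 7: F0 acks idx 3 -> match: F0=3 F1=4; commitIndex=4
Op 8: F1 acks idx 4 -> match: F0=3 F1=4; commitIndex=4
Op 9: F0 acks idx 2 -> match: F0=3 F1=4; commitIndex=4
Op 10: F1 acks idx 3 -> match: F0=3 F1=4; commitIndex=4
Op 11: append 2 -> log_len=6
Op 12: F0 acks idx 1 -> match: F0=3 F1=4; commitIndex=4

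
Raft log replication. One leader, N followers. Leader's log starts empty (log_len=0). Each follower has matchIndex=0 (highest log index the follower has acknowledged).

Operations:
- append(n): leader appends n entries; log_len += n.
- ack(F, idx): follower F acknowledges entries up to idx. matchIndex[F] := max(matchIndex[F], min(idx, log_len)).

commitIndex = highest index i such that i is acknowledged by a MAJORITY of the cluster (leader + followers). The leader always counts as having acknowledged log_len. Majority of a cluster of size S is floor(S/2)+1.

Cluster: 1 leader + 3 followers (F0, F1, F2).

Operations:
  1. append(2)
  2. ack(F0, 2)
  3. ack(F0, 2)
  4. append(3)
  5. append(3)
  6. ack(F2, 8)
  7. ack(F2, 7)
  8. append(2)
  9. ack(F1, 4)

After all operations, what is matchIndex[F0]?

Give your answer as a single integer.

Op 1: append 2 -> log_len=2
Op 2: F0 acks idx 2 -> match: F0=2 F1=0 F2=0; commitIndex=0
Op 3: F0 acks idx 2 -> match: F0=2 F1=0 F2=0; commitIndex=0
Op 4: append 3 -> log_len=5
Op 5: append 3 -> log_len=8
Op 6: F2 acks idx 8 -> match: F0=2 F1=0 F2=8; commitIndex=2
Op 7: F2 acks idx 7 -> match: F0=2 F1=0 F2=8; commitIndex=2
Op 8: append 2 -> log_len=10
Op 9: F1 acks idx 4 -> match: F0=2 F1=4 F2=8; commitIndex=4

Answer: 2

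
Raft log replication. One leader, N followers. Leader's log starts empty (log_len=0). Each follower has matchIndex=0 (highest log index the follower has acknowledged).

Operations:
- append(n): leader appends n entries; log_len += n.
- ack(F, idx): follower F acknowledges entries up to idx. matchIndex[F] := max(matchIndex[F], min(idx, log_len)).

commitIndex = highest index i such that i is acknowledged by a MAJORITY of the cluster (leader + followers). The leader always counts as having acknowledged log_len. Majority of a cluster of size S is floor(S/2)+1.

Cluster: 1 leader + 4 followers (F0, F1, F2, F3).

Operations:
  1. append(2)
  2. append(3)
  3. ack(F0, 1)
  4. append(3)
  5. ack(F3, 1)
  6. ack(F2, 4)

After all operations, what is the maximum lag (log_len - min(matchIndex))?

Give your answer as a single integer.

Op 1: append 2 -> log_len=2
Op 2: append 3 -> log_len=5
Op 3: F0 acks idx 1 -> match: F0=1 F1=0 F2=0 F3=0; commitIndex=0
Op 4: append 3 -> log_len=8
Op 5: F3 acks idx 1 -> match: F0=1 F1=0 F2=0 F3=1; commitIndex=1
Op 6: F2 acks idx 4 -> match: F0=1 F1=0 F2=4 F3=1; commitIndex=1

Answer: 8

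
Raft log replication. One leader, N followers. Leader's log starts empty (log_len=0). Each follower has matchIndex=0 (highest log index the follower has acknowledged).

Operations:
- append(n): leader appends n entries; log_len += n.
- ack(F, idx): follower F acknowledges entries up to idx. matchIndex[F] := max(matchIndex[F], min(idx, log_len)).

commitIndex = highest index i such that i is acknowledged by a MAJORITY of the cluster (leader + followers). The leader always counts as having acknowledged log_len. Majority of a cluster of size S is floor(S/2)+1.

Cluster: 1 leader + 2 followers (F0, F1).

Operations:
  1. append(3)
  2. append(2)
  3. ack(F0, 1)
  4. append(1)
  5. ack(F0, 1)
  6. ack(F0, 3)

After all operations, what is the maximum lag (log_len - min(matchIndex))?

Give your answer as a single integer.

Answer: 6

Derivation:
Op 1: append 3 -> log_len=3
Op 2: append 2 -> log_len=5
Op 3: F0 acks idx 1 -> match: F0=1 F1=0; commitIndex=1
Op 4: append 1 -> log_len=6
Op 5: F0 acks idx 1 -> match: F0=1 F1=0; commitIndex=1
Op 6: F0 acks idx 3 -> match: F0=3 F1=0; commitIndex=3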